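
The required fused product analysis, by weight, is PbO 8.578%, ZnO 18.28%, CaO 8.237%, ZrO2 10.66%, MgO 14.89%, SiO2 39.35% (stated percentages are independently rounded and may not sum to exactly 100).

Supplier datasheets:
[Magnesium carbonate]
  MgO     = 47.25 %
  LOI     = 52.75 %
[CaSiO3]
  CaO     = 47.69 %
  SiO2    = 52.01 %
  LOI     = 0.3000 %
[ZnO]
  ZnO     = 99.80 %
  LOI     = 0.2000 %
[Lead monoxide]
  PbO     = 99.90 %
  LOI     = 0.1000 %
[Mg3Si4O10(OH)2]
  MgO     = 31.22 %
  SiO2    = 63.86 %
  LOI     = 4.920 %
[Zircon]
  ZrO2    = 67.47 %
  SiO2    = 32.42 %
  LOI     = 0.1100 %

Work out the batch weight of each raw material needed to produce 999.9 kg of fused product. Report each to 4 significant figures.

Rounding to 4 significant digits governs each intermediate as shown. The working math runs at exact precision all the way through — each reported figure undergoes a single rounding; derived quantities (six oxide percentages, ignition loss, glass mass, totals, the yield) are recomputed in full precision from the batch weights at 999.9 kg of glass as they appear in the question or the answer.
Oxide mass targets, per 999.9 kg fused product:
  PbO: 8.578% × 999.9 = 85.77 kg
  ZnO: 18.28% × 999.9 = 182.8 kg
  CaO: 8.237% × 999.9 = 82.36 kg
  ZrO2: 10.66% × 999.9 = 106.6 kg
  MgO: 14.89% × 999.9 = 148.9 kg
  SiO2: 39.35% × 999.9 = 393.5 kg
Balance tally, oxide-wise, with the batch weights as given, against the basis in use (each sum matches its target mass net of answer rounding effects):
  PbO: 85.86·0.9990 = 85.77 kg (target 85.77 kg)
  ZnO: 183.1·0.9980 = 182.7 kg (target 182.8 kg)
  CaO: 172.7·0.4769 = 82.36 kg (target 82.36 kg)
  ZrO2: 158.0·0.6747 = 106.6 kg (target 106.6 kg)
  MgO: 53.93·0.4725 + 395.3·0.3122 = 148.9 kg (target 148.9 kg)
  SiO2: 172.7·0.5201 + 395.3·0.6386 + 158.0·0.3242 = 393.5 kg (target 393.5 kg)
Mass balance on the glass: batch Σ − ignition loss = 999.8 kg (the Σ of target masses is 999.9 kg; with the basis standing at 999.9 kg — deltas are rounding alone).
Summing the batch: Σ batch = 1049 kg; Σ batch·LOI gives LOI loss = 49.04 kg; yield, glass over the total, = 95.32%.

Batch per 999.9 kg fused product:
  Magnesium carbonate: 53.93 kg
  CaSiO3: 172.7 kg
  ZnO: 183.1 kg
  Lead monoxide: 85.86 kg
  Mg3Si4O10(OH)2: 395.3 kg
  Zircon: 158.0 kg
Total batch = 1049 kg; LOI loss = 49.04 kg; yield = 95.32%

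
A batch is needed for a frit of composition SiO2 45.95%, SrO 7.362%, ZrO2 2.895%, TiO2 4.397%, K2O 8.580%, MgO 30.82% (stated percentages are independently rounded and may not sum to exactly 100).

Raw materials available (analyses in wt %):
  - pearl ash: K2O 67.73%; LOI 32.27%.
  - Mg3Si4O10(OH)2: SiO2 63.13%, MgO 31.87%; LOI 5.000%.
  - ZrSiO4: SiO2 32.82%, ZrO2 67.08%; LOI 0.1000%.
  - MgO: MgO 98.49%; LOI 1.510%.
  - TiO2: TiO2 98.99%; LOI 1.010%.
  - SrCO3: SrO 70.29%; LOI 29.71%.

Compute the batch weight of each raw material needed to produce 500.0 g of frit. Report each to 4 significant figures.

The whole derivation keeps exact precision at each step — working values are printed, with 4-significant-figure rounding, when written out. Every reported figure carries a single rounding. Derived quantities are carried from the batch weights on 500.0 g of glass in exact precision (totals, the yield, net glass mass, the six compositions, LOI) as set out in the question or the answer.
Oxide-by-oxide targets in 500.0 g frit:
  SiO2: 45.95% × 500.0 = 229.8 g
  SrO: 7.362% × 500.0 = 36.81 g
  ZrO2: 2.895% × 500.0 = 14.48 g
  TiO2: 4.397% × 500.0 = 21.98 g
  K2O: 8.580% × 500.0 = 42.90 g
  MgO: 30.82% × 500.0 = 154.1 g
Per-oxide balance check per the reported batch figures, on the stated basis (summed amounts equal target values within answer rounding):
  SiO2: 352.7·0.6313 + 21.58·0.3282 = 229.7 g (target 229.8 g)
  SrO: 52.37·0.7029 = 36.81 g (target 36.81 g)
  ZrO2: 21.58·0.6708 = 14.48 g (target 14.48 g)
  TiO2: 22.21·0.9899 = 21.99 g (target 21.98 g)
  K2O: 63.34·0.6773 = 42.90 g (target 42.90 g)
  MgO: 352.7·0.3187 + 42.33·0.9849 = 154.1 g (target 154.1 g)
Glass-mass sanity pass: Σ batch − LOI loss = 500.0 g (per-oxide target masses sum to 500.0 g; basis as stated: 500.0 g — gaps are rounding artifacts).
Adding the batch up: Σ batch = 554.5 g; loss to ignition Σ batch·LOI = 54.52 g; yield = glass ÷ total batch = 90.17%.

Batch per 500.0 g frit:
  pearl ash: 63.34 g
  Mg3Si4O10(OH)2: 352.7 g
  ZrSiO4: 21.58 g
  MgO: 42.33 g
  TiO2: 22.21 g
  SrCO3: 52.37 g
Total batch = 554.5 g; LOI loss = 54.52 g; yield = 90.17%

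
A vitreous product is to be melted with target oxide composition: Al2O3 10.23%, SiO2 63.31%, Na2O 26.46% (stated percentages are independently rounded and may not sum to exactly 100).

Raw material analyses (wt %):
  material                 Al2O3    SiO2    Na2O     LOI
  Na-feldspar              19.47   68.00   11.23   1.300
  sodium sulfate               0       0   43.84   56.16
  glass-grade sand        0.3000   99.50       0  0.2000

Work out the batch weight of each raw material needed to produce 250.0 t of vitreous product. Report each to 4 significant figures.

Intermediates are displayed rounded to 4 significant digits alongside each step. All internal work maintains exact precision throughout. A single rounding yields each reported result; all derived quantities (the three compositions, net glass mass, totals, ignition loss, yield) are re-derived in full float precision from the batch weights at 250.0 t of glass as given in either problem or answer.
Target masses of each oxide per 250.0 t vitreous product:
  Al2O3: 10.23% × 250.0 = 25.58 t
  SiO2: 63.31% × 250.0 = 158.3 t
  Na2O: 26.46% × 250.0 = 66.15 t
Balance tally, oxide-wise, with the batch weights as given, versus the basis set out (target by target, the sums agree up to rounding of the answer):
  Al2O3: 130.3·0.1947 + 70.04·0.003000 = 25.58 t (target 25.58 t)
  SiO2: 130.3·0.6800 + 70.04·0.9950 = 158.3 t (target 158.3 t)
  Na2O: 130.3·0.1123 + 117.5·0.4384 = 66.14 t (target 66.15 t)
Glass mass check: Σ batch − LOI loss = 250.0 t (targets for the oxides total 250.0 t; versus the stated basis of 250.0 t — rounding explains the deltas).
Adding the batch up: Σ batch = 317.8 t; LOI loss = Σ batch·LOI = 67.82 t; yield = glass ÷ total batch = 78.66%.

Batch per 250.0 t vitreous product:
  Na-feldspar: 130.3 t
  sodium sulfate: 117.5 t
  glass-grade sand: 70.04 t
Total batch = 317.8 t; LOI loss = 67.82 t; yield = 78.66%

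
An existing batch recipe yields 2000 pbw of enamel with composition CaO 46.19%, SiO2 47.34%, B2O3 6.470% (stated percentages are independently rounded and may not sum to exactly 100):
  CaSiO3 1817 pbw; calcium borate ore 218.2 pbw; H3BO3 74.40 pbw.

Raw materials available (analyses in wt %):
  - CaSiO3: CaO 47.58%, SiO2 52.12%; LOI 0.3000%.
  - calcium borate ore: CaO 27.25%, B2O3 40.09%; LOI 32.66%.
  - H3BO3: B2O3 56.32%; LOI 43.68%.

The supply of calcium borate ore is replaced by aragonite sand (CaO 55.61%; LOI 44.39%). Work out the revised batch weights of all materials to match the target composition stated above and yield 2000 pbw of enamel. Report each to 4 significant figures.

Revised batch per 2000 pbw enamel:
  CaSiO3: 1817 pbw
  aragonite sand: 106.9 pbw
  H3BO3: 229.8 pbw
Total batch = 2154 pbw; LOI loss = 153.3 pbw

The whole derivation carries exact precision all the way through. Intermediates appear with 4-significant-digit rounding across the worked steps; every reported result undergoes a single rounding; all derived quantities (net glass mass, the three compositions, the yield, ignition loss, totals) are recomputed from the batch weights per 2000 pbw of glass at full float precision, as written in question or answer.
The oxide mass targets at 2000 pbw enamel:
  CaO: 46.19% × 2000 = 923.8 pbw
  SiO2: 47.34% × 2000 = 946.8 pbw
  B2O3: 6.470% × 2000 = 129.4 pbw
Mass-balance tally per oxide from the weights as reported, on the stated basis (every target is met by its sum within answer rounding):
  CaO: 1817·0.4758 + 106.9·0.5561 = 924.0 pbw (target 923.8 pbw)
  SiO2: 1817·0.5212 = 947.0 pbw (target 946.8 pbw)
  B2O3: 229.8·0.5632 = 129.4 pbw (target 129.4 pbw)
Glass mass check: batch Σ − ignition loss = 2000 pbw (targets for the oxides total 2000 pbw; the stated basis being 2000 pbw — any gap is answer rounding).
Adding the batch up: Σ batch = 2154 pbw; LOI loss = Σ batch·LOI = 153.3 pbw; yield: glass divided by total = 92.88%.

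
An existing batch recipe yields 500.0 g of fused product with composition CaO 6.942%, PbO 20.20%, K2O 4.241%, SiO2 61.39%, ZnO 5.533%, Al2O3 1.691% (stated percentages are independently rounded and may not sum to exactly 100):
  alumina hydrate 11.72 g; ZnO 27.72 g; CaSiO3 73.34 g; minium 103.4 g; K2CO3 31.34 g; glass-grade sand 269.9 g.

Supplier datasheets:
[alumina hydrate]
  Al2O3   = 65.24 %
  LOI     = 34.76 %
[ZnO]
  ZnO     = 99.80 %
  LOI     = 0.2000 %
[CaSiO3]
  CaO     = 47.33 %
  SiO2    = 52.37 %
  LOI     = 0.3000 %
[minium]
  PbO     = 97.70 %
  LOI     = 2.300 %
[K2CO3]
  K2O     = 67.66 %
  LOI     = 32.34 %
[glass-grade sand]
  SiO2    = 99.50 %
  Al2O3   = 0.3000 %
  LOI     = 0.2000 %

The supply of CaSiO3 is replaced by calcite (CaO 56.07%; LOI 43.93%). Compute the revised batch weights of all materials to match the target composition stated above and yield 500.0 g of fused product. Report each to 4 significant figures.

Revised batch per 500.0 g fused product:
  alumina hydrate: 11.54 g
  ZnO: 27.72 g
  calcite: 61.90 g
  minium: 103.4 g
  K2CO3: 31.34 g
  glass-grade sand: 308.5 g
Total batch = 544.4 g; LOI loss = 44.39 g

Every computation carries full float precision end to end — values along the way are printed (rounded to four significant figures) across the worked steps; a single rounding yields each reported result — all derived quantities, including totals, six oxide percentages, LOI, the yield, glass mass, are recomputed from the batch weights per 500.0 g of glass at full precision as set out in problem or answer.
Per-oxide target masses for 500.0 g fused product:
  CaO: 6.942% × 500.0 = 34.71 g
  PbO: 20.20% × 500.0 = 101.0 g
  K2O: 4.241% × 500.0 = 21.20 g
  SiO2: 61.39% × 500.0 = 307.0 g
  ZnO: 5.533% × 500.0 = 27.66 g
  Al2O3: 1.691% × 500.0 = 8.455 g
Oxide-by-oxide audit with the batch weights as given, under the basis named above (delivered sums recover each target inside rounding margins):
  CaO: 61.90·0.5607 = 34.71 g (target 34.71 g)
  PbO: 103.4·0.9770 = 101.0 g (target 101.0 g)
  K2O: 31.34·0.6766 = 21.20 g (target 21.20 g)
  SiO2: 308.5·0.9950 = 307.0 g (target 307.0 g)
  ZnO: 27.72·0.9980 = 27.66 g (target 27.66 g)
  Al2O3: 11.54·0.6524 + 308.5·0.003000 = 8.454 g (target 8.455 g)
Consistency of the glass mass: net batch after ignition = 500.0 g (the targets, summed, come to 500.0 g; stated basis 500.0 g — gaps are rounding artifacts).
Summing the batch: Σ batch = 544.4 g; LOI removed, Σ of batch·LOI: 44.39 g; glass ÷ batch gives a yield of 91.85%.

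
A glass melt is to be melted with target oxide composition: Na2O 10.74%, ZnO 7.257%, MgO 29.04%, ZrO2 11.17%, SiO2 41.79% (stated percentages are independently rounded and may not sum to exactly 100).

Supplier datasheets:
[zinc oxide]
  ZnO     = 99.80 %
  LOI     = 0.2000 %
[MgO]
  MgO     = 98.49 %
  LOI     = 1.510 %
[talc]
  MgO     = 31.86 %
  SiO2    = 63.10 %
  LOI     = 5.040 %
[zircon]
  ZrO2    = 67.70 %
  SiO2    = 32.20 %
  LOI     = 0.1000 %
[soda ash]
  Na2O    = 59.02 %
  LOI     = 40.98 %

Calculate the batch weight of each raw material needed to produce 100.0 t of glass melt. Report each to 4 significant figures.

Batch per 100.0 t glass melt:
  zinc oxide: 7.272 t
  MgO: 10.79 t
  talc: 57.81 t
  zircon: 16.50 t
  soda ash: 18.20 t
Total batch = 110.6 t; LOI loss = 10.57 t; yield = 90.44%

Mid-chain values are shown with 4-significant-figure rounding across the worked steps. The whole derivation carries full precision at all times. Each reported result undergoes a single rounding; all derived quantities (the yield, ignition loss, five oxide percentages, totals, net glass mass) are re-derived in full precision using the weight values at 100.0 t of glass, as quoted within the problem or answer text.
The oxide mass targets at 100.0 t glass melt:
  Na2O: 10.74% × 100.0 = 10.74 t
  ZnO: 7.257% × 100.0 = 7.257 t
  MgO: 29.04% × 100.0 = 29.04 t
  ZrO2: 11.17% × 100.0 = 11.17 t
  SiO2: 41.79% × 100.0 = 41.79 t
Checking each oxide sum with the batch weights as given, against the basis in use (summed amounts equal target values once rounding is allowed for):
  Na2O: 18.20·0.5902 = 10.74 t (target 10.74 t)
  ZnO: 7.272·0.9980 = 7.257 t (target 7.257 t)
  MgO: 10.79·0.9849 + 57.81·0.3186 = 29.05 t (target 29.04 t)
  ZrO2: 16.50·0.6770 = 11.17 t (target 11.17 t)
  SiO2: 57.81·0.6310 + 16.50·0.3220 = 41.79 t (target 41.79 t)
Glass-mass sanity pass: total charge less LOI = 100.0 t (the Σ of target masses is 100.0 t; versus the stated basis of 100.0 t — a pure rounding effect).
Adding the batch up: Σ batch = 110.6 t; LOI removed, Σ of batch·LOI: 10.57 t; yield: glass divided by total = 90.44%.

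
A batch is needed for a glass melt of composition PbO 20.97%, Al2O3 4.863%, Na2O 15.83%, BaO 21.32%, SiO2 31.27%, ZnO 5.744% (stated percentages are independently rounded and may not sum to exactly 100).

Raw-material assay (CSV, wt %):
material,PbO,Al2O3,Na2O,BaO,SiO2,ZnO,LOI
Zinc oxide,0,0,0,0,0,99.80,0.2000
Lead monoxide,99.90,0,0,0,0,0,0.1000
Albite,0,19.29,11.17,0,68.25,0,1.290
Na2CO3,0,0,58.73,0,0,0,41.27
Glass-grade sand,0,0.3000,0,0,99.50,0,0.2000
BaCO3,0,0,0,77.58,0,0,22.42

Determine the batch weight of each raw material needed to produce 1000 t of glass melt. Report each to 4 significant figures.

Every computation keeps exact precision throughout; mid-chain values are displayed rounded off to 4 significant digits when written out — every reported value receives exactly one rounding. Derived quantities are rebuilt using the weight values at 1000 t of glass in exact precision (six oxide percentages, ignition loss, glass mass, the yield, the totals) exactly as printed in question or answer.
Oxide mass targets, per 1000 t glass melt:
  PbO: 20.97% × 1000 = 209.7 t
  Al2O3: 4.863% × 1000 = 48.63 t
  Na2O: 15.83% × 1000 = 158.3 t
  BaO: 21.32% × 1000 = 213.2 t
  SiO2: 31.27% × 1000 = 312.7 t
  ZnO: 5.744% × 1000 = 57.44 t
Per-oxide balance check using the reported weights, versus the basis set out (target by target, the sums agree given rounding of the digits):
  PbO: 209.9·0.9990 = 209.7 t (target 209.7 t)
  Al2O3: 249.9·0.1929 + 142.9·0.003000 = 48.63 t (target 48.63 t)
  Na2O: 249.9·0.1117 + 222.0·0.5873 = 158.3 t (target 158.3 t)
  BaO: 274.8·0.7758 = 213.2 t (target 213.2 t)
  SiO2: 249.9·0.6825 + 142.9·0.9950 = 312.7 t (target 312.7 t)
  ZnO: 57.56·0.9980 = 57.44 t (target 57.44 t)
The glass-mass cross-check: total batch − LOI = 1000 t (per-oxide target masses sum to 1000 t; against the stated basis, 1000 t — deltas are rounding alone).
Batch grand total — Σ batch = 1157 t; LOI removed, Σ of batch·LOI: 157.1 t; the yield ratio, glass ÷ batch: 86.43%.

Batch per 1000 t glass melt:
  Zinc oxide: 57.56 t
  Lead monoxide: 209.9 t
  Albite: 249.9 t
  Na2CO3: 222.0 t
  Glass-grade sand: 142.9 t
  BaCO3: 274.8 t
Total batch = 1157 t; LOI loss = 157.1 t; yield = 86.43%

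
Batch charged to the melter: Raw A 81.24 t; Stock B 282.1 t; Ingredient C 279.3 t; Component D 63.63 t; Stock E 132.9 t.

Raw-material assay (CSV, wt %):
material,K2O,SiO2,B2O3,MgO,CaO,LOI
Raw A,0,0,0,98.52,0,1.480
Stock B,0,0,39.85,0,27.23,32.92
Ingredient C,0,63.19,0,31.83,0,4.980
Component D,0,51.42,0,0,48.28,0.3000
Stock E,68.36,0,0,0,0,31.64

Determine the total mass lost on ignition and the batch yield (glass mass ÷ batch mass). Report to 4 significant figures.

LOI loss = 150.2 t; glass = 689.0 t; yield = 82.10%

Mid-chain values appear rounded to 4 significant digits. Every computation runs at full float precision from start to finish. Exactly one rounding goes into each reported figure. All derived quantities are carried at exact precision (the totals, five oxide percentages, the yield, net glass mass, LOI) starting from the weights for 689.0 t of glass exactly as shown in problem or answer.
Material-by-material LOI:
  Raw A: 81.24 × 0.01480 = 1.202 t
  Stock B: 282.1 × 0.3292 = 92.87 t
  Ingredient C: 279.3 × 0.04980 = 13.91 t
  Component D: 63.63 × 0.003000 = 0.1909 t
  Stock E: 132.9 × 0.3164 = 42.05 t
Total LOI = 150.2 t
Glass = batch − LOI = 839.2 − 150.2 = 689.0 t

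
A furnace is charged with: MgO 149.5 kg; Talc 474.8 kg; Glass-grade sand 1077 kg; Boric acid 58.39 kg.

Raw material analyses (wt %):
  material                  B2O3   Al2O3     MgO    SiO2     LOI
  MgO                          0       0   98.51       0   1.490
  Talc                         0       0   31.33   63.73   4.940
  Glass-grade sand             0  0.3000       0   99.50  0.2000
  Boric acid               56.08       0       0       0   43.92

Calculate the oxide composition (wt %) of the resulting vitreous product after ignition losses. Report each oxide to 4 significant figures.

Every computation runs at full precision at all times — values along the way are printed, with 4-significant-digit rounding, across the worked steps; a single rounding completes each reported value. All derived quantities (the four compositions, yield, net glass mass, the totals, ignition loss) are rebuilt in full precision from the batch weights at 1706 kg of glass as given in the question or the answer.
Per-oxide mass from batch:
  B2O3: 58.39·0.5608 = 32.75 kg
  Al2O3: 1077·0.003000 = 3.231 kg
  MgO: 149.5·0.9851 + 474.8·0.3133 = 296.0 kg
  SiO2: 474.8·0.6373 + 1077·0.9950 = 1374 kg
LOI: 149.5·0.01490 + 474.8·0.04940 + 1077·0.002000 + 58.39·0.4392 = 53.48 kg
batch − LOI leaves glass = 1760 − 53.48 = 1706 kg (consistent with Σ oxide mass)
percent by weight: oxide/glass ×100

Glass mass = 1706 kg (batch 1760 − LOI 53.48).
Composition: B2O3 1.919%, Al2O3 0.1894%, MgO 17.35%, SiO2 80.54%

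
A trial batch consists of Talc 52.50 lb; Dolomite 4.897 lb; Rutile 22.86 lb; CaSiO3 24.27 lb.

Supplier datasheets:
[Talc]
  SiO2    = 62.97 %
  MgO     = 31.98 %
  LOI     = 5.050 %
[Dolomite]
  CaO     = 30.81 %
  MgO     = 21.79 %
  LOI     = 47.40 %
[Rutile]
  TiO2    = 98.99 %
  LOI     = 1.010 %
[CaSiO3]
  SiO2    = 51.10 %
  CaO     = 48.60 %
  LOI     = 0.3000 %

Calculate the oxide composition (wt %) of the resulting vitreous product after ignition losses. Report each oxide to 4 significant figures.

Intermediates are printed with 4-significant-figure rounding on the page. All arithmetic keeps full float precision at each step — exactly one rounding is applied to each reported number — derived quantities are computed from the weighed amounts at 99.25 lb of glass in full float precision (the four compositions, totals, LOI, glass mass, the yield), as given in problem or answer.
Delivered oxide masses:
  TiO2: 22.86·0.9899 = 22.63 lb
  SiO2: 52.50·0.6297 + 24.27·0.5110 = 45.46 lb
  CaO: 4.897·0.3081 + 24.27·0.4860 = 13.30 lb
  MgO: 52.50·0.3198 + 4.897·0.2179 = 17.86 lb
LOI: 52.50·0.05050 + 4.897·0.4740 + 22.86·0.01010 + 24.27·0.003000 = 5.276 lb
Glass = total batch minus LOI = 104.5 − 5.276 = 99.25 lb (= Σ oxide masses)
oxide / glass × 100 gives the wt %

Glass mass = 99.25 lb (batch 104.5 − LOI 5.276).
Composition: TiO2 22.80%, SiO2 45.80%, CaO 13.40%, MgO 17.99%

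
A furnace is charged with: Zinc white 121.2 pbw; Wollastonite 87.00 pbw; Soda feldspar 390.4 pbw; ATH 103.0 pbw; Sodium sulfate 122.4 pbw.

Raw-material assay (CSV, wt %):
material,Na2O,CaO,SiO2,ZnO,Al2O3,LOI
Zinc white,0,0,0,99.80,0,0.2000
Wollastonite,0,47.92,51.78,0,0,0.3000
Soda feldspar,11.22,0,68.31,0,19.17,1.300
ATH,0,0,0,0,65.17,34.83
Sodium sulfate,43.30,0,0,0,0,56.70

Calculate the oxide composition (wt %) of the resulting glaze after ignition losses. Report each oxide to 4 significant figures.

The intermediate values are printed with 4-significant-figure rounding in the printout — the working math keeps exact precision in every operation; each reported number takes a single rounding — derived quantities, including the five compositions, totals, ignition loss, glass mass, yield, are carried from the batch weights at 713.1 pbw of glass at full float precision exactly as shown in either problem or answer.
Mass of each oxide from the mix:
  Na2O: 390.4·0.1122 + 122.4·0.4330 = 96.80 pbw
  CaO: 87.00·0.4792 = 41.69 pbw
  SiO2: 87.00·0.5178 + 390.4·0.6831 = 311.7 pbw
  ZnO: 121.2·0.9980 = 121.0 pbw
  Al2O3: 390.4·0.1917 + 103.0·0.6517 = 142.0 pbw
LOI: 121.2·0.002000 + 87.00·0.003000 + 390.4·0.01300 + 103.0·0.3483 + 122.4·0.5670 = 110.9 pbw
Resulting glass, batch − LOI: 824.0 − 110.9 = 713.1 pbw (= Σ oxide masses)
wt %: oxide over glass, times 100

Glass mass = 713.1 pbw (batch 824.0 − LOI 110.9).
Composition: Na2O 13.57%, CaO 5.846%, SiO2 43.71%, ZnO 16.96%, Al2O3 19.91%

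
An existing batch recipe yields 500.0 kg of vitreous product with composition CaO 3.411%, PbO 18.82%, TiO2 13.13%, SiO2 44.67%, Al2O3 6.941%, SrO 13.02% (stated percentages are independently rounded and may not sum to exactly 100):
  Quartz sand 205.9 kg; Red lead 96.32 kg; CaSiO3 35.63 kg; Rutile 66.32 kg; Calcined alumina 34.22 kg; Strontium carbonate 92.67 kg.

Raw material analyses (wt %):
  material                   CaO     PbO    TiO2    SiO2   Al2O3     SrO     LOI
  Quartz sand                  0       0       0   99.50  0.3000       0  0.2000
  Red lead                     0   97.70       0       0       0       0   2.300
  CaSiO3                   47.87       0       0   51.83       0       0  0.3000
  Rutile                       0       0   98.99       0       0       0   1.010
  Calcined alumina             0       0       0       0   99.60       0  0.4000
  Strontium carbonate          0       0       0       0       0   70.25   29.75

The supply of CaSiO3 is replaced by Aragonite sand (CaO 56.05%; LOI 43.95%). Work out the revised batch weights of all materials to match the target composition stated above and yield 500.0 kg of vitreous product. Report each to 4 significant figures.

Revised batch per 500.0 kg vitreous product:
  Quartz sand: 224.5 kg
  Red lead: 96.32 kg
  Aragonite sand: 30.43 kg
  Rutile: 66.32 kg
  Calcined alumina: 34.17 kg
  Strontium carbonate: 92.67 kg
Total batch = 544.4 kg; LOI loss = 44.41 kg

The working math maintains full precision end to end — in-progress results are printed (rounded to 4 significant digits) in the printout; every reported result carries a single rounding — the derived quantities are computed from the weighed amounts on 500.0 kg of glass at full precision (the totals, six oxide percentages, LOI, the yield, net glass mass), as they appear in the problem or answer text.
Target oxide masses per 500.0 kg vitreous product:
  CaO: 3.411% × 500.0 = 17.06 kg
  PbO: 18.82% × 500.0 = 94.10 kg
  TiO2: 13.13% × 500.0 = 65.65 kg
  SiO2: 44.67% × 500.0 = 223.4 kg
  Al2O3: 6.941% × 500.0 = 34.70 kg
  SrO: 13.02% × 500.0 = 65.10 kg
Per-oxide balance check with the batch weights as given, relative to the basis at hand (sums match the target masses given rounding of the digits):
  CaO: 30.43·0.5605 = 17.06 kg (target 17.06 kg)
  PbO: 96.32·0.9770 = 94.10 kg (target 94.10 kg)
  TiO2: 66.32·0.9899 = 65.65 kg (target 65.65 kg)
  SiO2: 224.5·0.9950 = 223.4 kg (target 223.4 kg)
  Al2O3: 224.5·0.003000 + 34.17·0.9960 = 34.71 kg (target 34.70 kg)
  SrO: 92.67·0.7025 = 65.10 kg (target 65.10 kg)
Auditing the glass mass value: Σ batch − LOI loss = 500.0 kg (summing oxide targets gives 500.0 kg; stated basis 500.0 kg — a pure rounding effect).
Batch total: Σ batch = 544.4 kg; LOI loss = Σ batch·LOI = 44.41 kg; yield = glass ÷ total batch = 91.84%.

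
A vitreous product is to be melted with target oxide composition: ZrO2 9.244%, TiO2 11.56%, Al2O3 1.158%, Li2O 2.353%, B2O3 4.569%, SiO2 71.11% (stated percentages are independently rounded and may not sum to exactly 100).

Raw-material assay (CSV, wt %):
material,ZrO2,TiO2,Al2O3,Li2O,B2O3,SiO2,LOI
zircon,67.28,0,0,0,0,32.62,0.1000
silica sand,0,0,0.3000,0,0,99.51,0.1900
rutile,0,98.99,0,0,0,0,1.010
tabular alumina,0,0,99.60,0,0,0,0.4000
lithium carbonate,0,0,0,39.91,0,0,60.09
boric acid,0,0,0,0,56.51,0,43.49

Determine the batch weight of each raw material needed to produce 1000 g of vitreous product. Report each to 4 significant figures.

The working math holds full float precision at every stage — intermediates are printed (rounded to 4 significant digits) as written — each reported result carries a single rounding; all derived quantities (totals, the six compositions, ignition loss, yield, net glass mass) are recomputed at exact precision from the batch weights on 1000 g of glass, precisely as stated by the question or the answer.
Target oxide masses per 1000 g vitreous product:
  ZrO2: 9.244% × 1000 = 92.44 g
  TiO2: 11.56% × 1000 = 115.6 g
  Al2O3: 1.158% × 1000 = 11.58 g
  Li2O: 2.353% × 1000 = 23.53 g
  B2O3: 4.569% × 1000 = 45.69 g
  SiO2: 71.11% × 1000 = 711.1 g
Sums-versus-targets review using the reported weights, relative to the basis at hand (sum by sum, the targets are met exact up to rounding of places):
  ZrO2: 137.4·0.6728 = 92.44 g (target 92.44 g)
  TiO2: 116.8·0.9899 = 115.6 g (target 115.6 g)
  Al2O3: 669.6·0.003000 + 9.610·0.9960 = 11.58 g (target 11.58 g)
  Li2O: 58.96·0.3991 = 23.53 g (target 23.53 g)
  B2O3: 80.85·0.5651 = 45.69 g (target 45.69 g)
  SiO2: 137.4·0.3262 + 669.6·0.9951 = 711.1 g (target 711.1 g)
Glass-mass sanity pass: whole batch net of LOI = 1000 g (summing oxide targets gives 999.9 g; with the basis standing at 1000 g — gaps are rounding artifacts).
Total batch = Σ batch = 1073 g; LOI loss = Σ batch·LOI = 73.22 g; yield, glass over the total, = 93.18%.

Batch per 1000 g vitreous product:
  zircon: 137.4 g
  silica sand: 669.6 g
  rutile: 116.8 g
  tabular alumina: 9.610 g
  lithium carbonate: 58.96 g
  boric acid: 80.85 g
Total batch = 1073 g; LOI loss = 73.22 g; yield = 93.18%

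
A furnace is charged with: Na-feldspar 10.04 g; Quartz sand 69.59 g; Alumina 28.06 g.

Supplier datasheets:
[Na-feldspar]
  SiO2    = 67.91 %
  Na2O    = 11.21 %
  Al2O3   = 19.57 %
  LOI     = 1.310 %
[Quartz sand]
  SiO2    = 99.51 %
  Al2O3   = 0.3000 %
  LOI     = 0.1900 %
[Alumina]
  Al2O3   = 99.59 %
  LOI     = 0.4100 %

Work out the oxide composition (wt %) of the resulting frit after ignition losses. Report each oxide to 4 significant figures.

Glass mass = 107.3 g (batch 107.7 − LOI 0.3788).
Composition: SiO2 70.88%, Na2O 1.049%, Al2O3 28.07%

All internal work runs at exact precision at every stage; the intermediate values appear (rounded to four significant digits) between the steps — every reported result carries a single rounding. Derived quantities (three oxide percentages, yield, glass mass, totals, ignition loss) are re-derived at full precision from the weighed amounts on 107.3 g of glass exactly as shown in the question or the answer.
Oxide-by-oxide delivered mass:
  SiO2: 10.04·0.6791 + 69.59·0.9951 = 76.07 g
  Na2O: 10.04·0.1121 = 1.125 g
  Al2O3: 10.04·0.1957 + 69.59·0.003000 + 28.06·0.9959 = 30.12 g
LOI: 10.04·0.01310 + 69.59·0.001900 + 28.06·0.004100 = 0.3788 g
batch − LOI leaves glass = 107.7 − 0.3788 = 107.3 g (equal to the oxide-mass sum)
wt %: oxide over glass, times 100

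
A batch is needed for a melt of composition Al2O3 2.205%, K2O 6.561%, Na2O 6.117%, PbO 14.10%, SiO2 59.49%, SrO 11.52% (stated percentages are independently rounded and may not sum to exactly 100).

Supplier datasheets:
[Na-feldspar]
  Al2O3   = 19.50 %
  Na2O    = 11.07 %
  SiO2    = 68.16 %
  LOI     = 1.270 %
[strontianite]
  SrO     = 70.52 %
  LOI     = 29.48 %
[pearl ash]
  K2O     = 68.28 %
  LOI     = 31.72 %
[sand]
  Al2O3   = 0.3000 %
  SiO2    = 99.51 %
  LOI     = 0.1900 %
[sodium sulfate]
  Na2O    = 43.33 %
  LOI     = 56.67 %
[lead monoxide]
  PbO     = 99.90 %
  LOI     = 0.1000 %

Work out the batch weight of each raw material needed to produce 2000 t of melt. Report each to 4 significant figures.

Every computation maintains exact precision from first step to last; values along the way are rounded off to 4 significant figures as shown — each reported result sees exactly one rounding. Derived quantities are carried in full precision (ignition loss, glass mass, totals, the yield, six oxide percentages) from the weighed amounts for 2000 t of glass, as given in either problem or answer.
Target masses of each oxide per 2000 t melt:
  Al2O3: 2.205% × 2000 = 44.10 t
  K2O: 6.561% × 2000 = 131.2 t
  Na2O: 6.117% × 2000 = 122.3 t
  PbO: 14.10% × 2000 = 282.0 t
  SiO2: 59.49% × 2000 = 1190 t
  SrO: 11.52% × 2000 = 230.4 t
Sums-versus-targets review with the batch weights as given, relative to the basis at hand (sums match the target masses once rounding is allowed for):
  Al2O3: 210.0·0.1950 + 1052·0.003000 = 44.11 t (target 44.10 t)
  K2O: 192.2·0.6828 = 131.2 t (target 131.2 t)
  Na2O: 210.0·0.1107 + 228.7·0.4333 = 122.3 t (target 122.3 t)
  PbO: 282.3·0.9990 = 282.0 t (target 282.0 t)
  SiO2: 210.0·0.6816 + 1052·0.9951 = 1190 t (target 1190 t)
  SrO: 326.7·0.7052 = 230.4 t (target 230.4 t)
The glass-mass cross-check: batch total minus LOI = 2000 t (per-oxide target masses sum to 2000 t; the stated basis being 2000 t — differing by rounding only).
Batch total: Σ batch = 2292 t; LOI removed, Σ of batch·LOI: 291.8 t; yield = glass ÷ total batch = 87.27%.

Batch per 2000 t melt:
  Na-feldspar: 210.0 t
  strontianite: 326.7 t
  pearl ash: 192.2 t
  sand: 1052 t
  sodium sulfate: 228.7 t
  lead monoxide: 282.3 t
Total batch = 2292 t; LOI loss = 291.8 t; yield = 87.27%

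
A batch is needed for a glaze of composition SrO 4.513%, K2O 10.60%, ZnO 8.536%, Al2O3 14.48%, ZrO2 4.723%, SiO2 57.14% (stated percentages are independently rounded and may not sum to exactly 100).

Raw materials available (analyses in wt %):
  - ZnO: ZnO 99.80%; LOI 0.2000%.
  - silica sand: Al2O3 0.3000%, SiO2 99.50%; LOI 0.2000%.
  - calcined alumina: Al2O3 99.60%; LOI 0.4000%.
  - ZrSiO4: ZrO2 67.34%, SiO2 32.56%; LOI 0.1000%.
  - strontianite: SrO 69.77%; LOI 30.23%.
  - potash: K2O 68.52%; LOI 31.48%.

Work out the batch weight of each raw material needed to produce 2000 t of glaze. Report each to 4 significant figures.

The whole derivation keeps full float precision at each step — values along the way are shown, rounded to 4 significant figures, on the page; a single rounding completes each reported figure. All derived quantities (yield, the six compositions, the totals, LOI, glass mass) are re-derived in full float precision using the weight values per 2000 t of glass as written in question or answer.
Target masses of each oxide per 2000 t glaze:
  SrO: 4.513% × 2000 = 90.26 t
  K2O: 10.60% × 2000 = 212.0 t
  ZnO: 8.536% × 2000 = 170.7 t
  Al2O3: 14.48% × 2000 = 289.6 t
  ZrO2: 4.723% × 2000 = 94.46 t
  SiO2: 57.14% × 2000 = 1143 t
Oxide-by-oxide audit working from each reported weight, for the quoted basis mass (oxide sums agree with the targets modulo rounding of the values):
  SrO: 129.4·0.6977 = 90.28 t (target 90.26 t)
  K2O: 309.4·0.6852 = 212.0 t (target 212.0 t)
  ZnO: 171.1·0.9980 = 170.8 t (target 170.7 t)
  Al2O3: 1103·0.003000 + 287.4·0.9960 = 289.6 t (target 289.6 t)
  ZrO2: 140.3·0.6734 = 94.48 t (target 94.46 t)
  SiO2: 1103·0.9950 + 140.3·0.3256 = 1143 t (target 1143 t)
Glass-mass closure: the batch minus its LOI: 2000 t (the Σ of target masses is 2000 t; versus the stated basis of 2000 t — rounding explains the deltas).
Batch grand total — Σ batch = 2141 t; loss to ignition Σ batch·LOI = 140.4 t; glass ÷ batch gives a yield of 93.44%.

Batch per 2000 t glaze:
  ZnO: 171.1 t
  silica sand: 1103 t
  calcined alumina: 287.4 t
  ZrSiO4: 140.3 t
  strontianite: 129.4 t
  potash: 309.4 t
Total batch = 2141 t; LOI loss = 140.4 t; yield = 93.44%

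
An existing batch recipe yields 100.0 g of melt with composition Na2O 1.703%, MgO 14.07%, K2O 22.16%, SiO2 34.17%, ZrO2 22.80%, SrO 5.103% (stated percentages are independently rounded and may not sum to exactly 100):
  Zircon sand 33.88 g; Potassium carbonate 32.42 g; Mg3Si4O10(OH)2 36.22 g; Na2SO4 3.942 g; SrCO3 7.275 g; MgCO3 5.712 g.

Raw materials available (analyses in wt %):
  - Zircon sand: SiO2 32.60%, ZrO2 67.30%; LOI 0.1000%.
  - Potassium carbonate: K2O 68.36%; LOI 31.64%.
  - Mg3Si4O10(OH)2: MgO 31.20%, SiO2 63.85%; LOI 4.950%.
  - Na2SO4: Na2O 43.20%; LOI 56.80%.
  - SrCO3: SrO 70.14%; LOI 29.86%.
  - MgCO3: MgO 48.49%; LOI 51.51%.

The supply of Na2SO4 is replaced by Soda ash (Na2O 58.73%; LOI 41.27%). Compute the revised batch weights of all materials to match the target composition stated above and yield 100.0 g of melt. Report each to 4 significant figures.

Revised batch per 100.0 g melt:
  Zircon sand: 33.88 g
  Potassium carbonate: 32.42 g
  Mg3Si4O10(OH)2: 36.22 g
  Soda ash: 2.900 g
  SrCO3: 7.275 g
  MgCO3: 5.712 g
Total batch = 118.4 g; LOI loss = 18.40 g

Working values are printed (rounded to four significant digits) across the worked steps; every computation holds full precision from start to finish. Exactly one rounding lands on each reported figure; the derived quantities are re-derived at exact precision (six oxide percentages, glass mass, ignition loss, yield, totals) starting from the weights per 100.0 g of glass, as given in the question or the answer.
Target masses of each oxide per 100.0 g melt:
  Na2O: 1.703% × 100.0 = 1.703 g
  MgO: 14.07% × 100.0 = 14.07 g
  K2O: 22.16% × 100.0 = 22.16 g
  SiO2: 34.17% × 100.0 = 34.17 g
  ZrO2: 22.80% × 100.0 = 22.80 g
  SrO: 5.103% × 100.0 = 5.103 g
Checking each oxide sum working from each reported weight, for the quoted basis mass (target by target, the sums agree modulo rounding of the values):
  Na2O: 2.900·0.5873 = 1.703 g (target 1.703 g)
  MgO: 36.22·0.3120 + 5.712·0.4849 = 14.07 g (target 14.07 g)
  K2O: 32.42·0.6836 = 22.16 g (target 22.16 g)
  SiO2: 33.88·0.3260 + 36.22·0.6385 = 34.17 g (target 34.17 g)
  ZrO2: 33.88·0.6730 = 22.80 g (target 22.80 g)
  SrO: 7.275·0.7014 = 5.103 g (target 5.103 g)
The glass-mass cross-check: batch total minus LOI = 100.0 g (per-oxide target masses sum to 100.0 g; against the stated basis, 100.0 g — gaps are rounding artifacts).
Summing the batch: Σ batch = 118.4 g; ignition loss, Σ(batch × LOI) = 18.40 g; yield, glass over the total, = 84.46%.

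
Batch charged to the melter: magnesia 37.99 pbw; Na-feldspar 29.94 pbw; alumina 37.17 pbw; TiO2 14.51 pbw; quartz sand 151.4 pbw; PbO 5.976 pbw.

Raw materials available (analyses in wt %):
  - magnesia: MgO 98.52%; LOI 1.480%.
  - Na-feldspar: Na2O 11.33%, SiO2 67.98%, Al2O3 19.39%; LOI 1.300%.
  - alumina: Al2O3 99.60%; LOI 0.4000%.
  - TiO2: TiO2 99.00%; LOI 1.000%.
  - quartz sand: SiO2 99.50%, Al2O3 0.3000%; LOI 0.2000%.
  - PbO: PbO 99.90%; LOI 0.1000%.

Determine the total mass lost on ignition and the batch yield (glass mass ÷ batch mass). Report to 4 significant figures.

The intermediate values are displayed rounded off to 4 significant figures on the page; the working math keeps full precision through the solve. Each reported value is rounded a single time; derived quantities (ignition loss, net glass mass, yield, the totals, six oxide percentages) are recomputed in full float precision from the batch weights at 275.4 pbw of glass precisely as stated by either problem or answer.
Loss on ignition, line by line:
  magnesia: 37.99 × 0.01480 = 0.5623 pbw
  Na-feldspar: 29.94 × 0.01300 = 0.3892 pbw
  alumina: 37.17 × 0.004000 = 0.1487 pbw
  TiO2: 14.51 × 0.01000 = 0.1451 pbw
  quartz sand: 151.4 × 0.002000 = 0.3028 pbw
  PbO: 5.976 × 0.001000 = 0.005976 pbw
Total LOI = 1.554 pbw
Glass = batch − LOI = 277.0 − 1.554 = 275.4 pbw

LOI loss = 1.554 pbw; glass = 275.4 pbw; yield = 99.44%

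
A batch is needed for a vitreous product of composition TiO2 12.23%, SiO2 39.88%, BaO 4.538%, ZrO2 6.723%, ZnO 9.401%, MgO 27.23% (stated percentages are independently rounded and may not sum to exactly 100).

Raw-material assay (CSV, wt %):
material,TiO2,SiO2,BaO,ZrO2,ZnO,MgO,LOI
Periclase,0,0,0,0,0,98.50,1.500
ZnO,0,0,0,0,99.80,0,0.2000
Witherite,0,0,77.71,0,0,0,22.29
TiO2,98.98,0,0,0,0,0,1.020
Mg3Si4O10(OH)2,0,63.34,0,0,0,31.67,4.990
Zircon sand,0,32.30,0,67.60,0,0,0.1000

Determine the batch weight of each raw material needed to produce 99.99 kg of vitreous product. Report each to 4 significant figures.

Each numeric step keeps full float precision at every stage — intermediates appear (rounded to 4 significant digits) when written out; every reported number takes exactly one rounding — all derived quantities, including LOI, yield, the totals, glass mass, six oxide percentages, are re-derived from the batch weights at 99.99 kg of glass in exact precision exactly as printed in the question or the answer.
Target oxide masses per 99.99 kg vitreous product:
  TiO2: 12.23% × 99.99 = 12.23 kg
  SiO2: 39.88% × 99.99 = 39.88 kg
  BaO: 4.538% × 99.99 = 4.538 kg
  ZrO2: 6.723% × 99.99 = 6.722 kg
  ZnO: 9.401% × 99.99 = 9.400 kg
  MgO: 27.23% × 99.99 = 27.23 kg
Mass-balance tally per oxide per the reported batch figures, on the stated basis (every target is met by its sum inside rounding margins):
  TiO2: 12.35·0.9898 = 12.22 kg (target 12.23 kg)
  SiO2: 57.88·0.6334 + 9.944·0.3230 = 39.87 kg (target 39.88 kg)
  BaO: 5.839·0.7771 = 4.537 kg (target 4.538 kg)
  ZrO2: 9.944·0.6760 = 6.722 kg (target 6.722 kg)
  ZnO: 9.419·0.9980 = 9.400 kg (target 9.400 kg)
  MgO: 9.031·0.9850 + 57.88·0.3167 = 27.23 kg (target 27.23 kg)
The glass-mass cross-check: the batch minus its LOI: 99.98 kg (targets for the oxides total 99.99 kg; stated basis 99.99 kg — differing by rounding only).
Total batch = Σ batch = 104.5 kg; loss to ignition Σ batch·LOI = 4.480 kg; yield = glass ÷ total batch = 95.71%.

Batch per 99.99 kg vitreous product:
  Periclase: 9.031 kg
  ZnO: 9.419 kg
  Witherite: 5.839 kg
  TiO2: 12.35 kg
  Mg3Si4O10(OH)2: 57.88 kg
  Zircon sand: 9.944 kg
Total batch = 104.5 kg; LOI loss = 4.480 kg; yield = 95.71%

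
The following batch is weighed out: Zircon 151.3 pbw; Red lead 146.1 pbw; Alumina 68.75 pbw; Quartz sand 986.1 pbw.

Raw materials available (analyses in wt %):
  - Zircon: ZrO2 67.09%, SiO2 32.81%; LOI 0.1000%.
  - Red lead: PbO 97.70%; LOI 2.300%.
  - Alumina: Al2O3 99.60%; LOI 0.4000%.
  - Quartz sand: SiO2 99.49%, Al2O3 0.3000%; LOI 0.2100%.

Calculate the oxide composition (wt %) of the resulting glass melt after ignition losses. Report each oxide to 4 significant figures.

Working values are printed (rounded to four significant digits) across the worked steps. Each numeric step carries full float precision at all times. Each reported result is rounded once only. All derived quantities, including net glass mass, totals, LOI, yield, the four compositions, are computed from the batch weights at 1346 pbw of glass at exact precision, as quoted within the question or the answer.
Mass of each oxide from the mix:
  ZrO2: 151.3·0.6709 = 101.5 pbw
  SiO2: 151.3·0.3281 + 986.1·0.9949 = 1031 pbw
  PbO: 146.1·0.9770 = 142.7 pbw
  Al2O3: 68.75·0.9960 + 986.1·0.003000 = 71.43 pbw
LOI: 151.3·0.001000 + 146.1·0.02300 + 68.75·0.004000 + 986.1·0.002100 = 5.857 pbw
Net of LOI, the glass mass = 1352 − 5.857 = 1346 pbw (equal to the oxide-mass sum)
wt %: oxide over glass, times 100

Glass mass = 1346 pbw (batch 1352 − LOI 5.857).
Composition: ZrO2 7.539%, SiO2 76.55%, PbO 10.60%, Al2O3 5.306%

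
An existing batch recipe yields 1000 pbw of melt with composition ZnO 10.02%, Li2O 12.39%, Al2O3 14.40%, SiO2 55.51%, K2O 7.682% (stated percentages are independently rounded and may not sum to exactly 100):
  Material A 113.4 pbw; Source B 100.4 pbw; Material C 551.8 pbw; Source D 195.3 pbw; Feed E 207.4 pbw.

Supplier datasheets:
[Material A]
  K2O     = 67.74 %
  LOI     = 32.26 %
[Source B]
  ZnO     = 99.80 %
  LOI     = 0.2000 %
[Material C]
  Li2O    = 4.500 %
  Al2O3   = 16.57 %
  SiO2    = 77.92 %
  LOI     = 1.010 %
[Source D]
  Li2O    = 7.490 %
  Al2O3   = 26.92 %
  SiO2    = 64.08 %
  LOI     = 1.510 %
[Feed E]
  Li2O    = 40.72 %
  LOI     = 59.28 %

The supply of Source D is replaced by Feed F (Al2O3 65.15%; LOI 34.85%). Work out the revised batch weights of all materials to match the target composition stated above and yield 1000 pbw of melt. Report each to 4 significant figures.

Full precision is held end to end. The intermediate values are shown rounded off to 4 significant digits when written out. Every reported number receives exactly one rounding — all derived quantities, which include the totals, the yield, the five compositions, LOI, glass mass, are recomputed at full precision, precisely as stated by the problem or answer text, starting from the weights at 1000 pbw of glass.
Oxide-by-oxide targets in 1000 pbw melt:
  ZnO: 10.02% × 1000 = 100.2 pbw
  Li2O: 12.39% × 1000 = 123.9 pbw
  Al2O3: 14.40% × 1000 = 144.0 pbw
  SiO2: 55.51% × 1000 = 555.1 pbw
  K2O: 7.682% × 1000 = 76.82 pbw
Sums-versus-targets review working from each reported weight, versus the basis set out (oxide sums agree with the targets inside rounding margins):
  ZnO: 100.4·0.9980 = 100.2 pbw (target 100.2 pbw)
  Li2O: 712.4·0.04500 + 225.5·0.4072 = 123.9 pbw (target 123.9 pbw)
  Al2O3: 712.4·0.1657 + 39.84·0.6515 = 144.0 pbw (target 144.0 pbw)
  SiO2: 712.4·0.7792 = 555.1 pbw (target 555.1 pbw)
  K2O: 113.4·0.6774 = 76.82 pbw (target 76.82 pbw)
Mass balance on the glass: net batch after ignition = 1000 pbw (the Σ of target masses is 1000 pbw; stated basis 1000 pbw — rounding explains the deltas).
Whole-batch sum: Σ batch = 1192 pbw; ignition loss, Σ(batch × LOI) = 191.5 pbw; yield, glass over the total, = 83.93%.

Revised batch per 1000 pbw melt:
  Material A: 113.4 pbw
  Source B: 100.4 pbw
  Material C: 712.4 pbw
  Feed F: 39.84 pbw
  Feed E: 225.5 pbw
Total batch = 1192 pbw; LOI loss = 191.5 pbw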